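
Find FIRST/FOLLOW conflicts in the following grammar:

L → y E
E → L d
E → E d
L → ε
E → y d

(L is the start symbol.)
No FIRST/FOLLOW conflicts.

A FIRST/FOLLOW conflict occurs when a non-terminal N has a nullable alternative N → β (β ⇒* ε) and another alternative N → α with FIRST(α) ∩ FOLLOW(N) ≠ ∅: on such a lookahead the parser cannot decide between expanding α and letting N vanish via β.

Nullable non-terminals: L.

L: nullable alternative(s) L → ε; FOLLOW(L) = { $, 'd' }
  L → y E: FIRST \ {ε} = { 'y' } — disjoint from FOLLOW(L)
  L → ε: FIRST \ {ε} = { } — this is the only nullable alternative, skip

E has no nullable alternative, so no FIRST/FOLLOW check is needed there.

No FIRST/FOLLOW conflicts found.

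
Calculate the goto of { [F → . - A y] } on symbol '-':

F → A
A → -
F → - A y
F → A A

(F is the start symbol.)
{ [A → . -], [F → - . A y] }

GOTO(I, '-') = CLOSURE({ [A → αX.β] : [A → α.Xβ] ∈ I, X = '-' })

Items with dot before '-', with the dot advanced:
  [F → . - A y] → [F → - . A y]
Closure of the advanced items:
  [F → - . A y] has the dot before A: add [A → . -]

GOTO = { [A → . -], [F → - . A y] }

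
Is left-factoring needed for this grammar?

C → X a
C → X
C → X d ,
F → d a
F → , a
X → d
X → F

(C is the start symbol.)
Left-factoring is needed when two productions for the same non-terminal
share a common prefix on the right-hand side.

Productions for C:
  C → X a
  C → X
  C → X d ,
Productions for F:
  F → d a
  F → , a
Productions for X:
  X → d
  X → F

Found common prefix 'X' in productions for C

Answer: Yes, C has productions with common prefix 'X'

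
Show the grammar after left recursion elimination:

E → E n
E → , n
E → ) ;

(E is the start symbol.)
E is directly left-recursive. The standard transformation for
  A → A α₁ | ... | A α_m | β₁ | ... | β_n
is
  A  → β₁ A' | ... | β_n A'
  A' → α₁ A' | ... | α_m A' | ε

E → , n becomes E → , n E'
E → ) ; becomes E → ) ; E'
E → E n becomes E' → n E'
Add E' → ε

Resulting grammar:
E → , n E'
E → ) ; E'
E' → n E'
E' → ε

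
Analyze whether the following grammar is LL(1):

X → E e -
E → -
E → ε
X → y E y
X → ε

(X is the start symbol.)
A grammar is LL(1) if for each non-terminal N with multiple productions, the predict sets of those productions are pairwise disjoint, where PREDICT(N → α) = (FIRST(α) \ {ε}) ∪ (FOLLOW(N) if α ⇒* ε).

Relevant sets:
  FIRST(E) = { '-', ε }
  FOLLOW(X) = { $ }
  FOLLOW(E) = { 'e', 'y' }

For X:
  PREDICT(X → E e '-') = { '-', 'e' }
  PREDICT(X → y E y) = { 'y' }
  PREDICT(X → ε) = { $ }
For E:
  PREDICT(E → '-') = { '-' }
  PREDICT(E → ε) = { 'e', 'y' }

All predict sets are disjoint. The grammar IS LL(1).

Answer: Yes, the grammar is LL(1).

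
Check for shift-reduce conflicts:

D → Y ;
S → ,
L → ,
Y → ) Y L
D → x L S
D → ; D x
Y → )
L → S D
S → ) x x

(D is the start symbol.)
Yes — I1: [Y → ) .] vs [Y → . )]

A shift-reduce conflict occurs when an LR(0) state has both:
  - a complete (reduce) item [A → α .] (dot at the end), and
  - a shift item [B → β . c γ] (dot before a terminal).

Augment with D' → D and build the canonical LR(0) collection (I0 = CLOSURE({[D' → . D]}), then GOTO on every symbol after a dot until no new states appear). It has 20 states:
  I0: { [D → . ; D x], [D → . Y ;], [D → . x L S], [D' → . D], [Y → . ) Y L], [Y → . )] }  — shift
  I1: { [Y → ) . Y L], [Y → ) .], [Y → . ) Y L], [Y → . )] }  — shift, reduce
  I2: { [D → . ; D x], [D → . Y ;], [D → . x L S], [D → ; . D x], [Y → . ) Y L], [Y → . )] }  — shift
  I3: { [D' → D .] }  — accept
  I4: { [D → Y . ;] }  — shift
  I5: { [D → x . L S], [L → . ,], [L → . S D], [S → . ) x x], [S → . ,] }  — shift
  I6: { [S → ) . x x] }  — shift
  I7: { [L → , .], [S → , .] }  — 2 reduces
  I8: { [D → x L . S], [S → . ) x x], [S → . ,] }  — shift
  I9: { [D → . ; D x], [D → . Y ;], [D → . x L S], [L → S . D], [Y → . ) Y L], [Y → . )] }  — shift
  I10: { [L → S D .] }  — reduce
  I11: { [S → , .] }  — reduce
  I12: { [D → x L S .] }  — reduce
  I13: { [S → ) x . x] }  — shift
  I14: { [S → ) x x .] }  — reduce
  I15: { [D → Y ; .] }  — reduce
  I16: { [D → ; D . x] }  — shift
  I17: { [D → ; D x .] }  — reduce
  I18: { [L → . ,], [L → . S D], [S → . ) x x], [S → . ,], [Y → ) Y . L] }  — shift
  I19: { [Y → ) Y L .] }  — reduce

I1 contains reduce item [Y → ) .] and shift items [Y → . )], [Y → . ) Y L] — shift-reduce conflict.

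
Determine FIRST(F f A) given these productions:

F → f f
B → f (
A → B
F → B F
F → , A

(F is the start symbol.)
{ ',', 'f' }

FIRST sets of the non-terminals involved (from the grammar, by fixed-point iteration):
  FIRST(F) = { ',', 'f' }

To compute FIRST(F f A), process the symbols left to right:
Symbol F is a non-terminal. Add FIRST(F) \ {ε} = { ',', 'f' }
F is not nullable (ε ∉ FIRST(F)), so stop here.
FIRST(F f A) = { ',', 'f' }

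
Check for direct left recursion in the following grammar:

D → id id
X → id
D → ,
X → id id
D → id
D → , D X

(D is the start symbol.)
D → id id: starts with id
X → id: starts with id
D → ,: starts with ','
X → id id: starts with id
D → id: starts with id
D → , D X: starts with ','

No direct left recursion found.

Answer: No direct left recursion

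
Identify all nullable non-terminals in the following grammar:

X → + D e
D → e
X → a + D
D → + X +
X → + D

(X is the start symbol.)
A non-terminal is nullable if it can derive ε (the empty string): either it has an ε-production, or it has a production whose right-hand side consists entirely of nullable non-terminals.

There are no ε-productions, so no non-terminal can derive ε.
No non-terminals are nullable.

Answer: None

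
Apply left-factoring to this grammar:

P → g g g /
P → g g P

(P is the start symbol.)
Left-factoring transforms A → αβ₁ | αβ₂ into A → αA' and A' → β₁ | β₂
(α is the longest common prefix among the alternatives). Repeat until
no nonterminal has two alternatives with a common prefix.

Round 1: P has alternatives sharing prefix 'g g'. Introduce P': P → g g P'
  Add: P' → g /
  Add: P' → P

No remaining common prefixes — done.

Resulting grammar:
P → g g P'
P' → g /
P' → P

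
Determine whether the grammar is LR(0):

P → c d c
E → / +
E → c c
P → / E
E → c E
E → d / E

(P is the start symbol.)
No. Shift-reduce conflict between [E → c c .] and [E → . / +]

A grammar is LR(0) if no state in the canonical LR(0) collection has:
  - both a shift item (dot before a terminal) and a complete item (shift-reduce conflict), or
  - two or more complete items (reduce-reduce conflict; the accept item [P' → P .] counts as a complete item here).

Augment with P' → P and build the canonical LR(0) collection (I0 = CLOSURE({[P' → . P]}), then GOTO on every symbol after a dot until no new states appear). It has 15 states:
  I0: { [P → . / E], [P → . c d c], [P' → . P] }  — shift
  I1: { [E → . / +], [E → . c E], [E → . c c], [E → . d / E], [P → / . E] }  — shift
  I2: { [P' → P .] }  — accept
  I3: { [P → c . d c] }  — shift
  I4: { [P → c d . c] }  — shift
  I5: { [P → c d c .] }  — reduce
  I6: { [E → / . +] }  — shift
  I7: { [P → / E .] }  — reduce
  I8: { [E → . / +], [E → . c E], [E → . c c], [E → . d / E], [E → c . E], [E → c . c] }  — shift
  I9: { [E → d . / E] }  — shift
  I10: { [E → . / +], [E → . c E], [E → . c c], [E → . d / E], [E → d / . E] }  — shift
  I11: { [E → d / E .] }  — reduce
  I12: { [E → c E .] }  — reduce
  I13: { [E → . / +], [E → . c E], [E → . c c], [E → . d / E], [E → c . E], [E → c . c], [E → c c .] }  — shift, reduce
  I14: { [E → / + .] }  — reduce

Conflict in state I13:
  Shift-reduce conflict between [E → c c .] and [E → . / +]
So the grammar is NOT LR(0).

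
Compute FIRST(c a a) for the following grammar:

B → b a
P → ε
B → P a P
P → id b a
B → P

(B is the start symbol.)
{ 'c' }

To compute FIRST(c a a), process the symbols left to right:
Symbol c is a terminal. Add 'c' and stop.
FIRST(c a a) = { 'c' }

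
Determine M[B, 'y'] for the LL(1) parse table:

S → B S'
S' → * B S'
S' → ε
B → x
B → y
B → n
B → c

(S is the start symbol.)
To find M[B, 'y'], we find productions for B where 'y' is in the predict set (PREDICT(N → α) = (FIRST(α) \ {ε}) ∪ (FOLLOW(N) if α ⇒* ε)).

B → x: PREDICT = { 'x' }
B → y: PREDICT = { 'y' }
  'y' is in predict set, so this production goes in M[B, 'y']
B → n: PREDICT = { 'n' }
B → c: PREDICT = { 'c' }

M[B, 'y'] = B → y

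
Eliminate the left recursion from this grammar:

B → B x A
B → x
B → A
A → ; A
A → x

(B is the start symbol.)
B → x B'
B → A B'
B' → x A B'
B' → ε
A → ; A
A → x

B is directly left-recursive. The standard transformation for
  A → A α₁ | ... | A α_m | β₁ | ... | β_n
is
  A  → β₁ A' | ... | β_n A'
  A' → α₁ A' | ... | α_m A' | ε

B → x becomes B → x B'
B → A becomes B → A B'
B → B x A becomes B' → x A B'
Add B' → ε

Productions for other non-terminals are unchanged:
  A → ; A
  A → x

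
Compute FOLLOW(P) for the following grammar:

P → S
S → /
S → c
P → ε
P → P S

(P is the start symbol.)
{ $, '/', 'c' }

P is the start symbol, so $ ∈ FOLLOW(P).
In P → P S: P is followed by S, add FIRST(S) \ {ε} = { '/', 'c' }

Taking the union: FOLLOW(P) = { $, '/', 'c' }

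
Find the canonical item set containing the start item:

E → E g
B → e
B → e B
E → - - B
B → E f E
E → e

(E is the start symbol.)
First, augment the grammar with E' → E
I₀ = CLOSURE({ [E' → . E] }):
  [E' → . E] has the dot before E: add [E → . E g], [E → . - - B], [E → . e]
No further items can be added.

I₀ = { [E → . - - B], [E → . E g], [E → . e], [E' → . E] }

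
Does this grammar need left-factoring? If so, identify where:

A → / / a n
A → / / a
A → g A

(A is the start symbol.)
Left-factoring is needed when two productions for the same non-terminal
share a common prefix on the right-hand side.

Productions for A:
  A → / / a n
  A → / / a
  A → g A

Found common prefix '/ / a' in productions for A

Answer: Yes, A has productions with common prefix '/ / a'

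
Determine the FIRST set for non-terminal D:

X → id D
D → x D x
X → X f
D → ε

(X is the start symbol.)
To compute FIRST(D), examine every production with D on the left-hand side, reading each right-hand side left to right until a non-nullable symbol is reached.

From D → x D x:
  - x is a terminal: add 'x' and stop
From D → ε:
  - ε-production, so ε ∈ FIRST(D)

Collecting: FIRST(D) = { 'x', ε }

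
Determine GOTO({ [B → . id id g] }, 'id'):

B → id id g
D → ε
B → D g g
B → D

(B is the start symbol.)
GOTO(I, 'id') = CLOSURE({ [A → αX.β] : [A → α.Xβ] ∈ I, X = 'id' })

Items with dot before 'id', with the dot advanced:
  [B → . id id g] → [B → id . id g]
Closure adds nothing (no advanced item has the dot before a non-terminal).

GOTO = { [B → id . id g] }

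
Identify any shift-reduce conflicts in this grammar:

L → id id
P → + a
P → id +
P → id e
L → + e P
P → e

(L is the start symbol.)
A shift-reduce conflict occurs when an LR(0) state has both:
  - a complete (reduce) item [A → α .] (dot at the end), and
  - a shift item [B → β . c γ] (dot before a terminal).

Augment with L' → L and build the canonical LR(0) collection (I0 = CLOSURE({[L' → . L]}), then GOTO on every symbol after a dot until no new states appear). It has 13 states:
  I0: { [L → . + e P], [L → . id id], [L' → . L] }  — shift
  I1: { [L → + . e P] }  — shift
  I2: { [L' → L .] }  — accept
  I3: { [L → id . id] }  — shift
  I4: { [L → id id .] }  — reduce
  I5: { [L → + e . P], [P → . + a], [P → . e], [P → . id +], [P → . id e] }  — shift
  I6: { [P → + . a] }  — shift
  I7: { [L → + e P .] }  — reduce
  I8: { [P → e .] }  — reduce
  I9: { [P → id . +], [P → id . e] }  — shift
  I10: { [P → id + .] }  — reduce
  I11: { [P → id e .] }  — reduce
  I12: { [P → + a .] }  — reduce

No state contains both a complete item and a shift item.

Answer: No shift-reduce conflicts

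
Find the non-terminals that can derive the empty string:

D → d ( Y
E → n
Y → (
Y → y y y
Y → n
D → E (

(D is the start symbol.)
A non-terminal is nullable if it can derive ε (the empty string): either it has an ε-production, or it has a production whose right-hand side consists entirely of nullable non-terminals.

There are no ε-productions, so no non-terminal can derive ε.
No non-terminals are nullable.

Answer: None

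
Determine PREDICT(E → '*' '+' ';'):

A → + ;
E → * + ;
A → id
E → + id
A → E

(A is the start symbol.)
PREDICT(E → '*' '+' ';') = (FIRST(RHS) \ {ε}) ∪ (FOLLOW(E) if ε ∈ FIRST(RHS), i.e. RHS ⇒* ε)
FIRST('*' '+' ';') = { '*' }
ε ∉ FIRST('*' '+' ';'), so FOLLOW(E) is not added.
PREDICT(E → '*' '+' ';') = { '*' }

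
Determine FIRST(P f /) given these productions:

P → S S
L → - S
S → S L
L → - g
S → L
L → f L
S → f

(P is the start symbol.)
FIRST sets of the non-terminals involved (from the grammar, by fixed-point iteration):
  FIRST(P) = { '-', 'f' }

To compute FIRST(P f /), process the symbols left to right:
Symbol P is a non-terminal. Add FIRST(P) \ {ε} = { '-', 'f' }
P is not nullable (ε ∉ FIRST(P)), so stop here.
FIRST(P f /) = { '-', 'f' }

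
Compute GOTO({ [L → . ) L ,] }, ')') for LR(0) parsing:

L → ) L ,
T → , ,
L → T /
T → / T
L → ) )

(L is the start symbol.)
{ [L → ) . L ,], [L → . ) )], [L → . ) L ,], [L → . T /], [T → . , ,], [T → . / T] }

GOTO(I, ')') = CLOSURE({ [A → αX.β] : [A → α.Xβ] ∈ I, X = ')' })

Items with dot before ')', with the dot advanced:
  [L → . ) L ,] → [L → ) . L ,]
Closure of the advanced items:
  [L → ) . L ,] has the dot before L: add [L → . ) L ,], [L → . T /], [L → . ) )]
  [L → . T /] has the dot before T: add [T → . , ,], [T → . / T]

GOTO = { [L → ) . L ,], [L → . ) )], [L → . ) L ,], [L → . T /], [T → . , ,], [T → . / T] }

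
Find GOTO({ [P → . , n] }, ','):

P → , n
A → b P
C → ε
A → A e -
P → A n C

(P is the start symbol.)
GOTO(I, ',') = CLOSURE({ [A → αX.β] : [A → α.Xβ] ∈ I, X = ',' })

Items with dot before ',', with the dot advanced:
  [P → . , n] → [P → , . n]
Closure adds nothing (no advanced item has the dot before a non-terminal).

GOTO = { [P → , . n] }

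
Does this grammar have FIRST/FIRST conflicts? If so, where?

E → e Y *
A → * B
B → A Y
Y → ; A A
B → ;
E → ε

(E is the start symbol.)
No FIRST/FIRST conflicts.

A FIRST/FIRST conflict occurs when two productions N → α and N → β for the same non-terminal have FIRST(α) ∩ FIRST(β) ≠ ∅ (with ε ∈ FIRST of a nullable right-hand side, so two nullable alternatives also conflict).

FIRST sets of the non-terminals at (or reachable through a nullable prefix from) the front of some alternative:
  FIRST(A) = { '*' }

Productions for E:
  E → e Y *: FIRST = { 'e' }
  E → ε: FIRST = { ε }
Productions for B:
  B → A Y: FIRST = { '*' }
  B → ;: FIRST = { ';' }
A, Y have only one production, so no FIRST/FIRST conflict is possible there.

All alternatives of each non-terminal have pairwise disjoint FIRST sets.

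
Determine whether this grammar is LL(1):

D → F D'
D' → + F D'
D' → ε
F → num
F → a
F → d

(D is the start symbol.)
A grammar is LL(1) if for each non-terminal N with multiple productions, the predict sets of those productions are pairwise disjoint, where PREDICT(N → α) = (FIRST(α) \ {ε}) ∪ (FOLLOW(N) if α ⇒* ε).

Relevant sets:
  FOLLOW(D') = { $ }

For D':
  PREDICT(D' → '+' F D') = { '+' }
  PREDICT(D' → ε) = { $ }
For F:
  PREDICT(F → num) = { 'num' }
  PREDICT(F → a) = { 'a' }
  PREDICT(F → d) = { 'd' }
D has a single production, so nothing to check there.

All predict sets are disjoint. The grammar IS LL(1).

Answer: Yes, the grammar is LL(1).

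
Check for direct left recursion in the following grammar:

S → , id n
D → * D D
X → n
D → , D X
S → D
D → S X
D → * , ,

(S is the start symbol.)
No direct left recursion

S → , id n: starts with ','
D → * D D: starts with '*'
X → n: starts with n
D → , D X: starts with ','
S → D: starts with D
D → S X: starts with S
D → * , ,: starts with '*'

No direct left recursion found.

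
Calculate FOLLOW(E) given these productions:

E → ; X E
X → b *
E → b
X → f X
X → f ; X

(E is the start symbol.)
E is the start symbol, so $ ∈ FOLLOW(E).
In E → ; X E: E is at the end; this adds FOLLOW(E) to itself — nothing new

Taking the union: FOLLOW(E) = { $ }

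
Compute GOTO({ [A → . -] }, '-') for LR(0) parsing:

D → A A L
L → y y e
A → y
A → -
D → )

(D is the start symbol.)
GOTO(I, '-') = CLOSURE({ [A → αX.β] : [A → α.Xβ] ∈ I, X = '-' })

Items with dot before '-', with the dot advanced:
  [A → . -] → [A → - .]
Closure adds nothing (no advanced item has the dot before a non-terminal).

GOTO = { [A → - .] }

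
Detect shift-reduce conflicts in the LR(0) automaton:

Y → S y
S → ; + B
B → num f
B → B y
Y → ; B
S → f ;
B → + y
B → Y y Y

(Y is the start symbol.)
Yes — I8: [Y → ; B .] vs [B → B . y]; I16: [S → ; + B .] vs [B → B . y]

A shift-reduce conflict occurs when an LR(0) state has both:
  - a complete (reduce) item [A → α .] (dot at the end), and
  - a shift item [B → β . c γ] (dot before a terminal).

Augment with Y' → Y and build the canonical LR(0) collection (I0 = CLOSURE({[Y' → . Y]}), then GOTO on every symbol after a dot until no new states appear). It has 18 states:
  I0: { [S → . ; + B], [S → . f ;], [Y → . ; B], [Y → . S y], [Y' → . Y] }  — shift
  I1: { [B → . + y], [B → . B y], [B → . Y y Y], [B → . num f], [S → . ; + B], [S → . f ;], [S → ; . + B], [Y → . ; B], [Y → . S y], [Y → ; . B] }  — shift
  I2: { [Y → S . y] }  — shift
  I3: { [Y' → Y .] }  — accept
  I4: { [S → f . ;] }  — shift
  I5: { [S → f ; .] }  — reduce
  I6: { [Y → S y .] }  — reduce
  I7: { [B → + . y], [B → . + y], [B → . B y], [B → . Y y Y], [B → . num f], [S → . ; + B], [S → . f ;], [S → ; + . B], [Y → . ; B], [Y → . S y] }  — shift
  I8: { [B → B . y], [Y → ; B .] }  — shift, reduce
  I9: { [B → Y . y Y] }  — shift
  I10: { [B → num . f] }  — shift
  I11: { [B → num f .] }  — reduce
  I12: { [B → Y y . Y], [S → . ; + B], [S → . f ;], [Y → . ; B], [Y → . S y] }  — shift
  I13: { [B → Y y Y .] }  — reduce
  I14: { [B → B y .] }  — reduce
  I15: { [B → + . y] }  — shift
  I16: { [B → B . y], [S → ; + B .] }  — shift, reduce
  I17: { [B → + y .] }  — reduce

I8 contains reduce item [Y → ; B .] and shift item [B → B . y] — shift-reduce conflict.
I16 contains reduce item [S → ; + B .] and shift item [B → B . y] — shift-reduce conflict.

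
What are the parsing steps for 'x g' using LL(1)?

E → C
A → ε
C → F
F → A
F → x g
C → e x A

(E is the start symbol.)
Stack is shown with the top on the left.

Stack  Input  Action
--------------------
E $    x g $  output E → C
C $    x g $  output C → F
F $    x g $  output F → x g
x g $  x g $  match 'x'
g $    g $    match 'g'
$      $      accept

The string is accepted.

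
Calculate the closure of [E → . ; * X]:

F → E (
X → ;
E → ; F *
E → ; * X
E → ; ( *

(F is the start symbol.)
{ [E → . ; * X] }

Start with: [E → . ; * X]
The dot precedes the terminal ';', so nothing is added.

CLOSURE = { [E → . ; * X] }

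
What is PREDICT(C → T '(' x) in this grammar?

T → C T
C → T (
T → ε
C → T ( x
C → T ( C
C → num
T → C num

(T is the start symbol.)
{ '(', 'num' }

PREDICT(C → T '(' x) = (FIRST(RHS) \ {ε}) ∪ (FOLLOW(C) if ε ∈ FIRST(RHS), i.e. RHS ⇒* ε)
FIRST(T) = { '(', 'num', ε }
FIRST(T '(' x) = { '(', 'num' }
ε ∉ FIRST(T '(' x), so FOLLOW(C) is not added.
PREDICT(C → T '(' x) = { '(', 'num' }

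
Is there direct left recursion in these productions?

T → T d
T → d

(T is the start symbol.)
T → T d: LEFT RECURSIVE (starts with T)
T → d: starts with d

The grammar has direct left recursion on: T.

Answer: Yes, T is left-recursive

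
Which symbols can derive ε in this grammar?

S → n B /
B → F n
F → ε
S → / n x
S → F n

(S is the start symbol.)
ε-productions: F → ε
So F is immediately nullable.
No further non-terminal can be added: every production for the remaining non-terminals contains a terminal or a non-nullable non-terminal.
Nullable = { 'F' }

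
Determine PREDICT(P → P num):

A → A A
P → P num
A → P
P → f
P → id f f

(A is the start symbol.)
{ 'f', 'id' }

PREDICT(P → P num) = (FIRST(RHS) \ {ε}) ∪ (FOLLOW(P) if ε ∈ FIRST(RHS), i.e. RHS ⇒* ε)
FIRST(P) = { 'f', 'id' }
FIRST(P num) = { 'f', 'id' }
ε ∉ FIRST(P num), so FOLLOW(P) is not added.
PREDICT(P → P num) = { 'f', 'id' }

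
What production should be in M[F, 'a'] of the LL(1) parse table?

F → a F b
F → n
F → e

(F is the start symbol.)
To find M[F, 'a'], we find productions for F where 'a' is in the predict set (PREDICT(N → α) = (FIRST(α) \ {ε}) ∪ (FOLLOW(N) if α ⇒* ε)).

F → a F b: PREDICT = { 'a' }
  'a' is in predict set, so this production goes in M[F, 'a']
F → n: PREDICT = { 'n' }
F → e: PREDICT = { 'e' }

M[F, 'a'] = F → a F b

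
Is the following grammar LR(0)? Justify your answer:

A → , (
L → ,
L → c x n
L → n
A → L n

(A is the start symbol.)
No. Shift-reduce conflict between [L → , .] and [A → , . (]

A grammar is LR(0) if no state in the canonical LR(0) collection has:
  - both a shift item (dot before a terminal) and a complete item (shift-reduce conflict), or
  - two or more complete items (reduce-reduce conflict; the accept item [A' → A .] counts as a complete item here).

Augment with A' → A and build the canonical LR(0) collection (I0 = CLOSURE({[A' → . A]}), then GOTO on every symbol after a dot until no new states appear). It has 10 states:
  I0: { [A → . , (], [A → . L n], [A' → . A], [L → . ,], [L → . c x n], [L → . n] }  — shift
  I1: { [A → , . (], [L → , .] }  — shift, reduce
  I2: { [A' → A .] }  — accept
  I3: { [A → L . n] }  — shift
  I4: { [L → c . x n] }  — shift
  I5: { [L → n .] }  — reduce
  I6: { [L → c x . n] }  — shift
  I7: { [L → c x n .] }  — reduce
  I8: { [A → L n .] }  — reduce
  I9: { [A → , ( .] }  — reduce

Conflict in state I1:
  Shift-reduce conflict between [L → , .] and [A → , . (]
So the grammar is NOT LR(0).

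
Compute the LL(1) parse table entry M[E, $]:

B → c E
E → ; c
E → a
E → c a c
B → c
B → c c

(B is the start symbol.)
To find M[E, $], we find productions for E where $ is in the predict set (PREDICT(N → α) = (FIRST(α) \ {ε}) ∪ (FOLLOW(N) if α ⇒* ε)).

E → ; c: PREDICT = { ';' }
E → a: PREDICT = { 'a' }
E → c a c: PREDICT = { 'c' }

M[E, $] is empty (no production applies)

Answer: Empty (error entry)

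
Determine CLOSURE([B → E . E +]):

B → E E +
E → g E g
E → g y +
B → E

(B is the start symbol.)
Start with: [B → E . E +]
  [B → E . E +] has the dot before E: add [E → . g E g], [E → . g y +]
No further items can be added.

CLOSURE = { [B → E . E +], [E → . g E g], [E → . g y +] }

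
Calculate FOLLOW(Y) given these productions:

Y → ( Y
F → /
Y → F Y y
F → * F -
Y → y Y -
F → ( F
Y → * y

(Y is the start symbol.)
{ $, '-', 'y' }

Y is the start symbol, so $ ∈ FOLLOW(Y).
In Y → ( Y: Y is at the end; this adds FOLLOW(Y) to itself — nothing new
In Y → F Y y: Y is followed by y, add FIRST(y) \ {ε} = { 'y' }
In Y → y Y -: Y is followed by '-', add FIRST('-') \ {ε} = { '-' }

Taking the union: FOLLOW(Y) = { $, '-', 'y' }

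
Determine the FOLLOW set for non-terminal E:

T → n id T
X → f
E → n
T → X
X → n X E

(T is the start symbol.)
{ $, 'n' }

To compute FOLLOW(E), find every occurrence of E on a right-hand side N → α E β: add FIRST(β) \ {ε}, and if β is empty or nullable also add FOLLOW(N). Iterate to a fixed point.

In X → n X E: E is at the end, add FOLLOW(X)

The FOLLOW sets referred to above (computed the same way, to a fixed point):
  FOLLOW(X) = { $, 'n' }

Taking the union: FOLLOW(E) = { $, 'n' }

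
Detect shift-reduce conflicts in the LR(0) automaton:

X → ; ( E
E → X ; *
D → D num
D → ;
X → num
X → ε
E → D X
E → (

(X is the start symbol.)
A shift-reduce conflict occurs when an LR(0) state has both:
  - a complete (reduce) item [A → α .] (dot at the end), and
  - a shift item [B → β . c γ] (dot before a terminal).

Augment with X' → X and build the canonical LR(0) collection (I0 = CLOSURE({[X' → . X]}), then GOTO on every symbol after a dot until no new states appear). It has 14 states:
  I0: { [X → . ; ( E], [X → . num], [X → .], [X' → . X] }  — shift, reduce
  I1: { [X → ; . ( E] }  — shift
  I2: { [X' → X .] }  — accept
  I3: { [X → num .] }  — reduce
  I4: { [D → . ;], [D → . D num], [E → . (], [E → . D X], [E → . X ; *], [X → . ; ( E], [X → . num], [X → .], [X → ; ( . E] }  — shift, reduce
  I5: { [E → ( .] }  — reduce
  I6: { [D → ; .], [X → ; . ( E] }  — shift, reduce
  I7: { [D → D . num], [E → D . X], [X → . ; ( E], [X → . num], [X → .] }  — shift, reduce
  I8: { [X → ; ( E .] }  — reduce
  I9: { [E → X . ; *] }  — shift
  I10: { [E → X ; . *] }  — shift
  I11: { [E → X ; * .] }  — reduce
  I12: { [E → D X .] }  — reduce
  I13: { [D → D num .], [X → num .] }  — 2 reduces

I0 contains reduce item [X → .] and shift items [X → . ; ( E], [X → . num] — shift-reduce conflict.
I4 contains reduce item [X → .] and shift items [D → . ;], [E → . (], [X → . ; ( E], [X → . num] — shift-reduce conflict.
I6 contains reduce item [D → ; .] and shift item [X → ; . ( E] — shift-reduce conflict.
I7 contains reduce item [X → .] and shift items [D → D . num], [X → . ; ( E], [X → . num] — shift-reduce conflict.

Answer: Yes — I0: [X → .] vs [X → . ; ( E]; I4: [X → .] vs [D → . ;]; I6: [D → ; .] vs [X → ; . ( E]; I7: [X → .] vs [D → D . num]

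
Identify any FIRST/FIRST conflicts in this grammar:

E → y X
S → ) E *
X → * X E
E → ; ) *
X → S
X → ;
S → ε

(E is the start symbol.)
No FIRST/FIRST conflicts.

FIRST sets of the non-terminals at (or reachable through a nullable prefix from) the front of some alternative:
  FIRST(S) = { ')', ε }

Productions for E:
  E → y X: FIRST = { 'y' }
  E → ; ) *: FIRST = { ';' }
Productions for S:
  S → ) E *: FIRST = { ')' }
  S → ε: FIRST = { ε }
Productions for X:
  X → * X E: FIRST = { '*' }
  X → S: FIRST = { ')', ε }
  X → ;: FIRST = { ';' }

All alternatives of each non-terminal have pairwise disjoint FIRST sets.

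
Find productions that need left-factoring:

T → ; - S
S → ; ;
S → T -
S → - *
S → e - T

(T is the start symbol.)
Left-factoring is needed when two productions for the same non-terminal
share a common prefix on the right-hand side.

Productions for S:
  S → ; ;
  S → T -
  S → - *
  S → e - T

No common prefixes found.

Answer: No, left-factoring is not needed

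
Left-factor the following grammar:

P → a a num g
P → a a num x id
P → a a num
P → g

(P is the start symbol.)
P → a a num P'
P' → g
P' → x id
P' → ε
P → g

Left-factoring transforms A → αβ₁ | αβ₂ into A → αA' and A' → β₁ | β₂
(α is the longest common prefix among the alternatives). Repeat until
no nonterminal has two alternatives with a common prefix.

Round 1: P has alternatives sharing prefix 'a a num'. Introduce P': P → a a num P'
  Add: P' → g
  Add: P' → x id
  Add: P' → ε

No remaining common prefixes — done.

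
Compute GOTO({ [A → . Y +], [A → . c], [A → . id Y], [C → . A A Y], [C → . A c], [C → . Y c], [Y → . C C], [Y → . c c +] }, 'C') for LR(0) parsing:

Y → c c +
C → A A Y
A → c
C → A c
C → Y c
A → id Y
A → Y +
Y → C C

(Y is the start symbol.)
{ [A → . Y +], [A → . c], [A → . id Y], [C → . A A Y], [C → . A c], [C → . Y c], [Y → . C C], [Y → . c c +], [Y → C . C] }

GOTO(I, 'C') = CLOSURE({ [A → αX.β] : [A → α.Xβ] ∈ I, X = 'C' })

Items with dot before 'C', with the dot advanced:
  [Y → . C C] → [Y → C . C]
Closure of the advanced items:
  [Y → C . C] has the dot before C: add [C → . A A Y], [C → . A c], [C → . Y c]
  [C → . A A Y] has the dot before A: add [A → . c], [A → . id Y], [A → . Y +]
  [C → . Y c] has the dot before Y: add [Y → . c c +], [Y → . C C]

GOTO = { [A → . Y +], [A → . c], [A → . id Y], [C → . A A Y], [C → . A c], [C → . Y c], [Y → . C C], [Y → . c c +], [Y → C . C] }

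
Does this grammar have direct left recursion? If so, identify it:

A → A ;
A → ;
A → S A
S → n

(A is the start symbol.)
Yes, A is left-recursive

A → A ;: LEFT RECURSIVE (starts with A)
A → ;: starts with ';'
A → S A: starts with S
S → n: starts with n

The grammar has direct left recursion on: A.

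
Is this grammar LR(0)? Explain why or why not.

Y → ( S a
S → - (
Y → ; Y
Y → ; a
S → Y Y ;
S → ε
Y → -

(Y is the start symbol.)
Augment with Y' → Y and build the canonical LR(0) collection (I0 = CLOSURE({[Y' → . Y]}), then GOTO on every symbol after a dot until no new states appear). It has 14 states:
  I0: { [Y → . ( S a], [Y → . -], [Y → . ; Y], [Y → . ; a], [Y' → . Y] }  — shift
  I1: { [S → . - (], [S → . Y Y ;], [S → .], [Y → ( . S a], [Y → . ( S a], [Y → . -], [Y → . ; Y], [Y → . ; a] }  — shift, reduce
  I2: { [Y → - .] }  — reduce
  I3: { [Y → . ( S a], [Y → . -], [Y → . ; Y], [Y → . ; a], [Y → ; . Y], [Y → ; . a] }  — shift
  I4: { [Y' → Y .] }  — accept
  I5: { [Y → ; Y .] }  — reduce
  I6: { [Y → ; a .] }  — reduce
  I7: { [S → - . (], [Y → - .] }  — shift, reduce
  I8: { [Y → ( S . a] }  — shift
  I9: { [S → Y . Y ;], [Y → . ( S a], [Y → . -], [Y → . ; Y], [Y → . ; a] }  — shift
  I10: { [S → Y Y . ;] }  — shift
  I11: { [S → Y Y ; .] }  — reduce
  I12: { [Y → ( S a .] }  — reduce
  I13: { [S → - ( .] }  — reduce

Conflict in state I1:
  Shift-reduce conflict between [S → .] and [S → . - (]
So the grammar is NOT LR(0).

Answer: No. Shift-reduce conflict between [S → .] and [S → . - (]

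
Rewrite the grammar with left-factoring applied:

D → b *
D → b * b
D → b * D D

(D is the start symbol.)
D → b * D'
D' → ε
D' → b
D' → D D

Left-factoring transforms A → αβ₁ | αβ₂ into A → αA' and A' → β₁ | β₂
(α is the longest common prefix among the alternatives). Repeat until
no nonterminal has two alternatives with a common prefix.

Round 1: D has alternatives sharing prefix 'b *'. Introduce D': D → b * D'
  Add: D' → ε
  Add: D' → b
  Add: D' → D D

No remaining common prefixes — done.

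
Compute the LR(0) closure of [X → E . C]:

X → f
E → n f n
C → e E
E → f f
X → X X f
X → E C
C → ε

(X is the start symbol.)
{ [C → . e E], [C → .], [X → E . C] }

Start with: [X → E . C]
  [X → E . C] has the dot before C: add [C → . e E], [C → .]
No further items can be added.

CLOSURE = { [C → . e E], [C → .], [X → E . C] }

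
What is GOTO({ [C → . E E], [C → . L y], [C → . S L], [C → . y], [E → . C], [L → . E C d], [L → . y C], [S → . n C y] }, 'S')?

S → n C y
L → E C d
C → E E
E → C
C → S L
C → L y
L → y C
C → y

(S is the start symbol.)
GOTO(I, 'S') = CLOSURE({ [A → αX.β] : [A → α.Xβ] ∈ I, X = 'S' })

Items with dot before 'S', with the dot advanced:
  [C → . S L] → [C → S . L]
Closure of the advanced items:
  [C → S . L] has the dot before L: add [L → . E C d], [L → . y C]
  [L → . E C d] has the dot before E: add [E → . C]
  [E → . C] has the dot before C: add [C → . E E], [C → . S L], [C → . L y], [C → . y]
  [C → . S L] has the dot before S: add [S → . n C y]

GOTO = { [C → . E E], [C → . L y], [C → . S L], [C → . y], [C → S . L], [E → . C], [L → . E C d], [L → . y C], [S → . n C y] }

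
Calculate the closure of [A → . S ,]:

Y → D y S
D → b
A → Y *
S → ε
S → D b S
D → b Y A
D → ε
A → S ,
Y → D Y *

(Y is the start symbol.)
{ [A → . S ,], [D → . b Y A], [D → . b], [D → .], [S → . D b S], [S → .] }

To compute CLOSURE, for each item [A → α.Bβ] where B is a non-terminal, add [B → .γ] for all productions B → γ; repeat for the newly added items until nothing changes.

Start with: [A → . S ,]
  [A → . S ,] has the dot before S: add [S → .], [S → . D b S]
  [S → . D b S] has the dot before D: add [D → . b], [D → . b Y A], [D → .]
No further items can be added.

CLOSURE = { [A → . S ,], [D → . b Y A], [D → . b], [D → .], [S → . D b S], [S → .] }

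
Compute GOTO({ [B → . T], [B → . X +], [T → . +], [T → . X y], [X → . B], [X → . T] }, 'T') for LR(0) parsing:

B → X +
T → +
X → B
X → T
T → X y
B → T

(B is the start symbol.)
{ [B → T .], [X → T .] }

GOTO(I, 'T') = CLOSURE({ [A → αX.β] : [A → α.Xβ] ∈ I, X = 'T' })

Items with dot before 'T', with the dot advanced:
  [B → . T] → [B → T .]
  [X → . T] → [X → T .]
Closure adds nothing (no advanced item has the dot before a non-terminal).

GOTO = { [B → T .], [X → T .] }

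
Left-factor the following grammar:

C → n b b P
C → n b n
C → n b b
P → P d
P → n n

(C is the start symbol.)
C → n b C'
C' → b C''
C'' → P
C'' → ε
C' → n
P → P d
P → n n

Left-factoring transforms A → αβ₁ | αβ₂ into A → αA' and A' → β₁ | β₂
(α is the longest common prefix among the alternatives). Repeat until
no nonterminal has two alternatives with a common prefix.

Round 1: C has alternatives sharing prefix 'n b'. Introduce C': C → n b C'
  Add: C' → b P
  Add: C' → n
  Add: C' → b

Round 2: C' has alternatives sharing prefix 'b'. Introduce C'': C' → b C''
  Add: C'' → P
  Add: C'' → ε

No remaining common prefixes — done.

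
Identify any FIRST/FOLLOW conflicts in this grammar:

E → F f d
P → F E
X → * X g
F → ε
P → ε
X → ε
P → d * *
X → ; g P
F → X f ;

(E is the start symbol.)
Nullable non-terminals: F, P, X.
FIRST sets used below: FIRST(X) = { '*', ';', ε }, FIRST(F) = { '*', ';', 'f', ε }, FIRST(E) = { '*', ';', 'f' }

F: nullable alternative(s) F → ε; FOLLOW(F) = { '*', ';', 'f' }
  F → ε: FIRST \ {ε} = { } — this is the only nullable alternative, skip
  F → X f ;: FIRST \ {ε} = { '*', ';', 'f' } — overlaps FOLLOW(F) on { '*', ';', 'f' }: CONFLICT

P: nullable alternative(s) P → ε; FOLLOW(P) = { 'f', 'g' }
  P → F E: FIRST \ {ε} = { '*', ';', 'f' } — overlaps FOLLOW(P) on { 'f' }: CONFLICT
  P → ε: FIRST \ {ε} = { } — this is the only nullable alternative, skip
  P → d * *: FIRST \ {ε} = { 'd' } — disjoint from FOLLOW(P)

X: nullable alternative(s) X → ε; FOLLOW(X) = { 'f', 'g' }
  X → * X g: FIRST \ {ε} = { '*' } — disjoint from FOLLOW(X)
  X → ε: FIRST \ {ε} = { } — this is the only nullable alternative, skip
  X → ; g P: FIRST \ {ε} = { ';' } — disjoint from FOLLOW(X)

E has no nullable alternative, so no FIRST/FOLLOW check is needed there.

So the grammar has 2 FIRST/FOLLOW conflicts (marked CONFLICT above).

Answer: Yes. P → F E with FOLLOW(P) on { 'f' }; F → X f ';' with FOLLOW(F) on { '*', ';', 'f' }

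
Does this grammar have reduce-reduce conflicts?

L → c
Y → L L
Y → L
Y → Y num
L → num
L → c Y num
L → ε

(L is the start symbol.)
Yes — I2: [L → .] vs [L → c .]; I4: [L → .] vs [Y → L .]; I6: [L → c Y num .] vs [Y → Y num .]

Augment with L' → L and build the canonical LR(0) collection (I0 = CLOSURE({[L' → . L]}), then GOTO on every symbol after a dot until no new states appear). It has 8 states:
  I0: { [L → . c Y num], [L → . c], [L → . num], [L → .], [L' → . L] }  — shift, reduce
  I1: { [L' → L .] }  — accept
  I2: { [L → . c Y num], [L → . c], [L → . num], [L → .], [L → c . Y num], [L → c .], [Y → . L L], [Y → . L], [Y → . Y num] }  — shift, 2 reduces
  I3: { [L → num .] }  — reduce
  I4: { [L → . c Y num], [L → . c], [L → . num], [L → .], [Y → L . L], [Y → L .] }  — shift, 2 reduces
  I5: { [L → c Y . num], [Y → Y . num] }  — shift
  I6: { [L → c Y num .], [Y → Y num .] }  — 2 reduces
  I7: { [Y → L L .] }  — reduce

I2 contains complete items [L → .], [L → c .] — reduce-reduce conflict.
I4 contains complete items [L → .], [Y → L .] — reduce-reduce conflict.
I6 contains complete items [L → c Y num .], [Y → Y num .] — reduce-reduce conflict.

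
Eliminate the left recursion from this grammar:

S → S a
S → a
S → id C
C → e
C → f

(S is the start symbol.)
S → a S'
S → id C S'
S' → a S'
S' → ε
C → e
C → f

S is directly left-recursive. The standard transformation for
  A → A α₁ | ... | A α_m | β₁ | ... | β_n
is
  A  → β₁ A' | ... | β_n A'
  A' → α₁ A' | ... | α_m A' | ε

S → a becomes S → a S'
S → id C becomes S → id C S'
S → S a becomes S' → a S'
Add S' → ε

Productions for other non-terminals are unchanged:
  C → e
  C → f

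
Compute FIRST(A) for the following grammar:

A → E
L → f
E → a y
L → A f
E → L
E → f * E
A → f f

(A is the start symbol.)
FIRST sets of the other non-terminals involved (by the same procedure, iterated to a fixed point):
  FIRST(E) = { 'a', 'f' }

From A → E:
  - E is a non-terminal: add FIRST(E) \ {ε} = { 'a', 'f' }
    E is not nullable, so stop
From A → f f:
  - f is a terminal: add 'f' and stop

Collecting: FIRST(A) = { 'a', 'f' }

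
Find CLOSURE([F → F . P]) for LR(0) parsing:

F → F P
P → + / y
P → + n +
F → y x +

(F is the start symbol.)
{ [F → F . P], [P → . + / y], [P → . + n +] }

To compute CLOSURE, for each item [A → α.Bβ] where B is a non-terminal, add [B → .γ] for all productions B → γ; repeat for the newly added items until nothing changes.

Start with: [F → F . P]
  [F → F . P] has the dot before P: add [P → . + / y], [P → . + n +]
No further items can be added.

CLOSURE = { [F → F . P], [P → . + / y], [P → . + n +] }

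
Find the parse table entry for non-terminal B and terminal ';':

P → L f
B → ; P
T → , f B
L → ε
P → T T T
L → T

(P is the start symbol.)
B → ; P

To find M[B, ';'], we find productions for B where ';' is in the predict set (PREDICT(N → α) = (FIRST(α) \ {ε}) ∪ (FOLLOW(N) if α ⇒* ε)).

B → ; P: PREDICT = { ';' }
  ';' is in predict set, so this production goes in M[B, ';']

M[B, ';'] = B → ; P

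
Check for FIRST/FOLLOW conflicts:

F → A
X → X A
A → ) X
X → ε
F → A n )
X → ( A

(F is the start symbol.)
Yes. X → X A with FOLLOW(X) on { ')' }

A FIRST/FOLLOW conflict occurs when a non-terminal N has a nullable alternative N → β (β ⇒* ε) and another alternative N → α with FIRST(α) ∩ FOLLOW(N) ≠ ∅: on such a lookahead the parser cannot decide between expanding α and letting N vanish via β.

Nullable non-terminals: X.
FIRST sets used below: FIRST(X) = { '(', ')', ε }, FIRST(A) = { ')' }

X: nullable alternative(s) X → ε; FOLLOW(X) = { $, ')', 'n' }
  X → X A: FIRST \ {ε} = { '(', ')' } — overlaps FOLLOW(X) on { ')' }: CONFLICT
  X → ε: FIRST \ {ε} = { } — this is the only nullable alternative, skip
  X → ( A: FIRST \ {ε} = { '(' } — disjoint from FOLLOW(X)

A, F have no nullable alternative, so no FIRST/FOLLOW check is needed there.

So the grammar has 1 FIRST/FOLLOW conflict (marked CONFLICT above).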